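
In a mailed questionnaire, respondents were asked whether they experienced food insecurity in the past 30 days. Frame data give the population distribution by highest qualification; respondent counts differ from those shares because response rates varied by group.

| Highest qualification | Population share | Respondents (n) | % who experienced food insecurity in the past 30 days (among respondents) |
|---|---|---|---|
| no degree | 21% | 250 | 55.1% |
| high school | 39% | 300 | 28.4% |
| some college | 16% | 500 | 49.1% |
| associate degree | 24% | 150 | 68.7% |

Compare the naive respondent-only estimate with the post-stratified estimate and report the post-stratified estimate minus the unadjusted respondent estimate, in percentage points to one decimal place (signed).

-0.6 percentage points

Without adjustment, the pooled respondent share is:
  (250/1200)×55.1 + (300/1200)×28.4 + (500/1200)×49.1 + (150/1200)×68.7 = 47.625%
Post-stratified estimate weights by population shares:
  0.21×55.1 + 0.39×28.4 + 0.16×49.1 + 0.24×68.7 = 46.991%
Difference = 46.991 − 47.625 = -0.634 pp.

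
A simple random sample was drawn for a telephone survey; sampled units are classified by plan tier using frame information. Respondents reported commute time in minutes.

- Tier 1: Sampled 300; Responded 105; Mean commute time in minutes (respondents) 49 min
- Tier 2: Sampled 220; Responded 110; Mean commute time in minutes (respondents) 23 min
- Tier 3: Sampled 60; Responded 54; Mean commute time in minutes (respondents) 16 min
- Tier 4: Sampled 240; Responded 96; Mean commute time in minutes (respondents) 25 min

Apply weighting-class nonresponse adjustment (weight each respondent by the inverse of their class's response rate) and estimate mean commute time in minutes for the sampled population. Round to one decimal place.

Response rates by class: Tier 1 105/300 = 35%, Tier 2 110/220 = 50%, Tier 3 54/60 = 90%, Tier 4 96/240 = 40%.
Weighting each respondent by the inverse class response rate inflates each class back to its sampled size, so the class weight is n_sampled:
  Tier 1: 300 × 49 = 14,700
  Tier 2: 220 × 23 = 5060
  Tier 3: 60 × 16 = 960
  Tier 4: 240 × 25 = 6000
Adjusted estimate = 26,720 / 820 = 32.5854 → 32.6.

32.6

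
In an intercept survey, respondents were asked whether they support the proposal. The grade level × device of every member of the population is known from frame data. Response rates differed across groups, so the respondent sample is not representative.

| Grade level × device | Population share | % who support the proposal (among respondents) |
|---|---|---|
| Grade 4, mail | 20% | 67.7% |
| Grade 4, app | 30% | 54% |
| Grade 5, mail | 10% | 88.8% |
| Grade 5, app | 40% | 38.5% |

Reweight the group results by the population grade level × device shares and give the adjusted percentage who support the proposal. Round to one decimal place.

54.0%

Each cell contributes population-share × respondent value:
  Grade 4, mail: 0.2 × 67.7 = 13.54
  Grade 4, app: 0.3 × 54 = 16.2
  Grade 5, mail: 0.1 × 88.8 = 8.88
  Grade 5, app: 0.4 × 38.5 = 15.4
Post-stratified estimate = 54.02 → 54.0%.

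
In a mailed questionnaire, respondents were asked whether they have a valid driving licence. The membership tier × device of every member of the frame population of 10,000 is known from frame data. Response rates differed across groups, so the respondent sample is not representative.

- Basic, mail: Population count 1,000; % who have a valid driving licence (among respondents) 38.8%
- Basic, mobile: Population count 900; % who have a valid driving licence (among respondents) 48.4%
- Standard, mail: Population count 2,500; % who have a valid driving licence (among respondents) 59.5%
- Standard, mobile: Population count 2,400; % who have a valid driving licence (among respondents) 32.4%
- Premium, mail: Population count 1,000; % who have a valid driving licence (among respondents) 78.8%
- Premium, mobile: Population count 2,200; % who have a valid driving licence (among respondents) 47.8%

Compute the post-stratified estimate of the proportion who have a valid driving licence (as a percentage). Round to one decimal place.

Each cell contributes population-share × respondent value:
  Basic, mail: (1,000/10,000) × 38.8 = 3.88
  Basic, mobile: (900/10,000) × 48.4 = 4.356
  Standard, mail: (2,500/10,000) × 59.5 = 14.875
  Standard, mobile: (2,400/10,000) × 32.4 = 7.776
  Premium, mail: (1,000/10,000) × 78.8 = 7.88
  Premium, mobile: (2,200/10,000) × 47.8 = 10.516
Post-stratified estimate = 49.283 → 49.3%.

49.3%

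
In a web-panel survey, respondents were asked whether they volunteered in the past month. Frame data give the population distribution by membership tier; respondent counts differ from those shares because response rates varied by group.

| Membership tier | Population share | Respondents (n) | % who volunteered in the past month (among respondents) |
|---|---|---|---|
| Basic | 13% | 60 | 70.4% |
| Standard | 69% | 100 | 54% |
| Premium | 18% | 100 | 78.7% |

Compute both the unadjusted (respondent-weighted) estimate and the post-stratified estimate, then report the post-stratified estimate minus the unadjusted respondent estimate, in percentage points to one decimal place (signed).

-6.7 percentage points

Unadjusted (pooled respondent) estimate weights by respondent counts:
  (60/260)×70.4 + (100/260)×54 + (100/260)×78.7 = 67.2846%
Post-stratifying to population shares instead:
  0.13×70.4 + 0.69×54 + 0.18×78.7 = 60.578%
Difference = 60.578 − 67.2846 = -6.7066 pp.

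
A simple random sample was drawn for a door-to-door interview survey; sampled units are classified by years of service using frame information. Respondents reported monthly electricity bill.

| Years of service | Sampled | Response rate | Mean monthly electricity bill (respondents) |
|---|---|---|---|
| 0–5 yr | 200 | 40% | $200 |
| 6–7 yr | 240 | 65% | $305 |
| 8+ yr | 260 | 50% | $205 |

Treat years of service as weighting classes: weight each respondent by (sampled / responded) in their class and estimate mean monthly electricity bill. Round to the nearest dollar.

With weight = n_sampled/n_responded per class, the weighted class total is n_sampled:
  0–5 yr: 200 × 200 = 40,000
  6–7 yr: 240 × 305 = 73,200
  8+ yr: 260 × 205 = 53,300
Adjusted estimate = 166,500 / 700 = 237.857 → $238.

$238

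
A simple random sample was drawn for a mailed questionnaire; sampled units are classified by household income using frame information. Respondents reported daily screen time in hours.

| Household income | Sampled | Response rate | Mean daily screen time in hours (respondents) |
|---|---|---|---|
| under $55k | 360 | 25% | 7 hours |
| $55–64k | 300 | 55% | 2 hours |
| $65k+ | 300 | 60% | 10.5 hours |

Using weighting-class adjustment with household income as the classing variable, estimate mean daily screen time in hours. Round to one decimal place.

6.5

With weight = n_sampled/n_responded per class, the weighted class total is n_sampled:
  under $55k: 360 × 7 = 2520
  $55–64k: 300 × 2 = 600
  $65k+: 300 × 10.5 = 3150
Adjusted estimate = 6270 / 960 = 6.53125 → 6.5.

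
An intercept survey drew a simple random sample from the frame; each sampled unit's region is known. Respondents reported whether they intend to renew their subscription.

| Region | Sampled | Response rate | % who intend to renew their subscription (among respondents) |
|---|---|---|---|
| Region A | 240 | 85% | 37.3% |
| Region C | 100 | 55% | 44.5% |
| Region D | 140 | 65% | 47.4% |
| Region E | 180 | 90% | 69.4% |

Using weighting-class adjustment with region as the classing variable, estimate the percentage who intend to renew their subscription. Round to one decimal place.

Each respondent's weight = sampled/responded in their class; summing within a class gives n_sampled, so:
  Region A: 240 × 37.3 = 8952
  Region C: 100 × 44.5 = 4450
  Region D: 140 × 47.4 = 6636
  Region E: 180 × 69.4 = 12492
Adjusted estimate = 32,530 / 660 = 49.2879 → 49.3%.

49.3%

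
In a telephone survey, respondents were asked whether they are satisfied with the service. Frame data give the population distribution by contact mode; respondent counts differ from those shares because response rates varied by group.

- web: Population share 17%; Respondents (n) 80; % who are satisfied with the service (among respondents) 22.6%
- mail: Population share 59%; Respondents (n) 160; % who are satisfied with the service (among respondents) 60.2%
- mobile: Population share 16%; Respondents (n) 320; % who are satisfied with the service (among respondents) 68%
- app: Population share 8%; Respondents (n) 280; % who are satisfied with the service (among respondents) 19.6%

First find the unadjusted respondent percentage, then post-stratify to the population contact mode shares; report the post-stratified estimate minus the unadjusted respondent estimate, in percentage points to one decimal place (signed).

Without adjustment, the pooled respondent share is:
  (80/840)×22.6 + (160/840)×60.2 + (320/840)×68 + (280/840)×19.6 = 46.0571%
Reweighting by population contact mode shares:
  0.17×22.6 + 0.59×60.2 + 0.16×68 + 0.08×19.6 = 51.808%
Difference = 51.808 − 46.0571 = 5.7509 pp.

+5.8 percentage points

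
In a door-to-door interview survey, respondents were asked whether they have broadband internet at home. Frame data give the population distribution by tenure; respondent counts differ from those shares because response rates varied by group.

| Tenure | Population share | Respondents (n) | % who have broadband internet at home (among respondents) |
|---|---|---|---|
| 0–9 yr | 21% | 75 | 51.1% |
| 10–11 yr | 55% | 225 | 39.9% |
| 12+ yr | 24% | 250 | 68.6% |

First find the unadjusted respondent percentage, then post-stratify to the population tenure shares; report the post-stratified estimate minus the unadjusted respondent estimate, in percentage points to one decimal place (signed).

-5.3 percentage points

Unadjusted (pooled respondent) estimate weights by respondent counts:
  (75/550)×51.1 + (225/550)×39.9 + (250/550)×68.6 = 54.4727%
Reweighting by population tenure shares:
  0.21×51.1 + 0.55×39.9 + 0.24×68.6 = 49.14%
Difference = 49.14 − 54.4727 = -5.3327 pp.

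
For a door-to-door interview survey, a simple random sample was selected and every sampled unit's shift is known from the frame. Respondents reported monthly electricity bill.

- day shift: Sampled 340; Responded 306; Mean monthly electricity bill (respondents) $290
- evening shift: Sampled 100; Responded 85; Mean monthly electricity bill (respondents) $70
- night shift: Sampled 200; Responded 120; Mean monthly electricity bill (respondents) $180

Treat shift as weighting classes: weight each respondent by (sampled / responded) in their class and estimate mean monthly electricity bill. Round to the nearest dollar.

$221

Response rates by class: day shift 306/340 = 90%, evening shift 85/100 = 85%, night shift 120/200 = 60%.
Each respondent's weight = sampled/responded in their class; summing within a class gives n_sampled, so:
  day shift: 340 × 290 = 98,600
  evening shift: 100 × 70 = 7000
  night shift: 200 × 180 = 36,000
Adjusted estimate = 141,600 / 640 = 221.25 → $221.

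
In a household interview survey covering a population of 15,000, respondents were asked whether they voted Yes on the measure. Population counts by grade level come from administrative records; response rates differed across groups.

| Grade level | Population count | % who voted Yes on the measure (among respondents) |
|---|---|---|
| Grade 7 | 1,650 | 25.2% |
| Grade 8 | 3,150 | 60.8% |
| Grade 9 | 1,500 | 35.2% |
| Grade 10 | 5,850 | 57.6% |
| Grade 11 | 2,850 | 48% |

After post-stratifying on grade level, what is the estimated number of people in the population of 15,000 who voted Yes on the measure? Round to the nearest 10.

7,600

Each cell contributes its population count × the respondent rate:
  Grade 7: 1,650 × 25.2% = 415.8
  Grade 8: 3,150 × 60.8% = 1915.2
  Grade 9: 1,500 × 35.2% = 528
  Grade 10: 5,850 × 57.6% = 3369.6
  Grade 11: 2,850 × 48% = 1368
Estimated total = 7596.6 → 7,600.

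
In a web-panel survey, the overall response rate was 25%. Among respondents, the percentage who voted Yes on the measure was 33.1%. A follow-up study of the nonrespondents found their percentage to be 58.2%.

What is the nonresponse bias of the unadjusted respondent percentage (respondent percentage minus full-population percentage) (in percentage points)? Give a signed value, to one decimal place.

-18.8 percentage points

Nonresponse fraction = 1 − 0.25 = 0.75.
Bias = (nonresponse fraction) × (respondent percentage − nonrespondent percentage)
     = 0.75 × (33.1 − 58.2) = 0.75 × -25.1 = -18.825.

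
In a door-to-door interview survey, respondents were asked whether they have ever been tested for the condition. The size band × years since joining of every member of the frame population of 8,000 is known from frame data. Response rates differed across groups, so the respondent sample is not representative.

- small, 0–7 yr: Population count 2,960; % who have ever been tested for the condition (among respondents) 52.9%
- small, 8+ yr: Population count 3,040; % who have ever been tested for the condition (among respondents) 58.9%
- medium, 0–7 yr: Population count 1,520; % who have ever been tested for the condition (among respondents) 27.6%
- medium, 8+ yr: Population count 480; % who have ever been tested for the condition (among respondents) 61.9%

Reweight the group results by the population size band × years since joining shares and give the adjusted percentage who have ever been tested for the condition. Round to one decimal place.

50.9%

Reweight to the known size band × years since joining distribution:
  small, 0–7 yr: (2,960/8,000) × 52.9 = 19.573
  small, 8+ yr: (3,040/8,000) × 58.9 = 22.382
  medium, 0–7 yr: (1,520/8,000) × 27.6 = 5.244
  medium, 8+ yr: (480/8,000) × 61.9 = 3.714
Post-stratified estimate = 50.913 → 50.9%.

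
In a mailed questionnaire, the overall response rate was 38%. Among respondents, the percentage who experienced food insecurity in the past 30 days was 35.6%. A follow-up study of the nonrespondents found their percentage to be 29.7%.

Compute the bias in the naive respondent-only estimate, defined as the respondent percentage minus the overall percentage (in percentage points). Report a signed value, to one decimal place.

Nonresponse fraction = 1 − 0.38 = 0.62.
Bias = (nonresponse fraction) × (respondent percentage − nonrespondent percentage)
     = 0.62 × (35.6 − 29.7) = 0.62 × 5.9 = 3.658.

+3.7 percentage points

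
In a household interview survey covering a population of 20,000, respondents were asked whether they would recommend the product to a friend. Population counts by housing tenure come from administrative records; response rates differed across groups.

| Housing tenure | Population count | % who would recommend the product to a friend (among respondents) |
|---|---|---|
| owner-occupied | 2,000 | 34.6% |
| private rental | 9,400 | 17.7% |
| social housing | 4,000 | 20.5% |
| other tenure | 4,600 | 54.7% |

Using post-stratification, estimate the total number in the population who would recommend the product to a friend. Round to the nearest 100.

Estimated count per cell = population count × respondent percentage:
  owner-occupied: 2,000 × 34.6% = 692
  private rental: 9,400 × 17.7% = 1663.8
  social housing: 4,000 × 20.5% = 820
  other tenure: 4,600 × 54.7% = 2516.2
Estimated total = 5692 → 5,700.

5,700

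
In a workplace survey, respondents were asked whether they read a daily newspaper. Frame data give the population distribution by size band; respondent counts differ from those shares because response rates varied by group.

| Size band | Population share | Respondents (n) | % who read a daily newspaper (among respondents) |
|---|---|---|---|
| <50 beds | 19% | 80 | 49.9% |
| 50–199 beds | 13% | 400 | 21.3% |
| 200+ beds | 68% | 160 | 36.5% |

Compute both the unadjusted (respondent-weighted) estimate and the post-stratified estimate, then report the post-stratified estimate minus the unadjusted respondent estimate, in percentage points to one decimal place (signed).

Naive respondent-only estimate (weights = respondent counts):
  (80/640)×49.9 + (400/640)×21.3 + (160/640)×36.5 = 28.675%
Reweighting by population size band shares:
  0.19×49.9 + 0.13×21.3 + 0.68×36.5 = 37.07%
Difference = 37.07 − 28.675 = 8.395 pp.

+8.4 percentage points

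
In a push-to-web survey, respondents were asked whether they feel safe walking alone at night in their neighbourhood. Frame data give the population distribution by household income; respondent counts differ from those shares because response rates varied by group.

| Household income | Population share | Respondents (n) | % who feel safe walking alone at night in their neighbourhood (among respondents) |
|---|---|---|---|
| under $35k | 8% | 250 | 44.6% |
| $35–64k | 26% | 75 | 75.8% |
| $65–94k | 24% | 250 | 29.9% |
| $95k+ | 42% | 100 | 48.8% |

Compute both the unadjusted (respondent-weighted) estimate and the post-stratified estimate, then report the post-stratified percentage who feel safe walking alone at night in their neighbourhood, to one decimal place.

Naive respondent-only estimate (weights = respondent counts):
  (250/675)×44.6 + (75/675)×75.8 + (250/675)×29.9 + (100/675)×48.8 = 43.2444%
Reweighting by population household income shares:
  0.08×44.6 + 0.26×75.8 + 0.24×29.9 + 0.42×48.8 = 50.948%

50.9%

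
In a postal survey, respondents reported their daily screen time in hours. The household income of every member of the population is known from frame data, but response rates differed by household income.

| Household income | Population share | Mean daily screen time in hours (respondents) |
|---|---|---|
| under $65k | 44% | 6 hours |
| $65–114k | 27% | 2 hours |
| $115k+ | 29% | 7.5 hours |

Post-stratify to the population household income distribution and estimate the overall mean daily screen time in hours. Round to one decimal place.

Each cell contributes population-share × respondent value:
  under $65k: 0.44 × 6 = 2.64
  $65–114k: 0.27 × 2 = 0.54
  $115k+: 0.29 × 7.5 = 2.175
Post-stratified estimate = 5.355 → 5.4.

5.4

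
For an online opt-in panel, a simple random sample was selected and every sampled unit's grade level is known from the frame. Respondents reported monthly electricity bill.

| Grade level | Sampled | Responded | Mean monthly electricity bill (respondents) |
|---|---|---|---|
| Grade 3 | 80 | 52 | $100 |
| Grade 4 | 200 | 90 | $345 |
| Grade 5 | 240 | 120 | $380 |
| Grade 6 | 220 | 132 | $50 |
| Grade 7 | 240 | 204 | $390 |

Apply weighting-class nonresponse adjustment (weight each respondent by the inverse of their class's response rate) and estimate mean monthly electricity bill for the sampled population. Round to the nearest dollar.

Class response rates: Grade 3 52/80 = 65%, Grade 4 90/200 = 45%, Grade 5 120/240 = 50%, Grade 6 132/220 = 60%, Grade 7 204/240 = 85%.
Each respondent's weight = sampled/responded in their class; summing within a class gives n_sampled, so:
  Grade 3: 80 × 100 = 8000
  Grade 4: 200 × 345 = 69,000
  Grade 5: 240 × 380 = 91,200
  Grade 6: 220 × 50 = 11,000
  Grade 7: 240 × 390 = 93,600
Adjusted estimate = 272,800 / 980 = 278.367 → $278.

$278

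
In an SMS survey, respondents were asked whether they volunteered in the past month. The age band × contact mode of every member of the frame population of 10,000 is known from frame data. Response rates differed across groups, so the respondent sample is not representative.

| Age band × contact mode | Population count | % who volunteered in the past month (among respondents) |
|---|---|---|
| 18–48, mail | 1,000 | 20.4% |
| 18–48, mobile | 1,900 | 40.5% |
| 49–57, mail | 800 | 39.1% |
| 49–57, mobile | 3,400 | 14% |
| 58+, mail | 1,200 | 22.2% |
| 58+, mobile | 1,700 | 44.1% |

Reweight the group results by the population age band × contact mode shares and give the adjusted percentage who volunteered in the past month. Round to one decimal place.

Post-stratification weights by population share, not respondent share:
  18–48, mail: (1,000/10,000) × 20.4 = 2.04
  18–48, mobile: (1,900/10,000) × 40.5 = 7.695
  49–57, mail: (800/10,000) × 39.1 = 3.128
  49–57, mobile: (3,400/10,000) × 14 = 4.76
  58+, mail: (1,200/10,000) × 22.2 = 2.664
  58+, mobile: (1,700/10,000) × 44.1 = 7.497
Post-stratified estimate = 27.784 → 27.8%.

27.8%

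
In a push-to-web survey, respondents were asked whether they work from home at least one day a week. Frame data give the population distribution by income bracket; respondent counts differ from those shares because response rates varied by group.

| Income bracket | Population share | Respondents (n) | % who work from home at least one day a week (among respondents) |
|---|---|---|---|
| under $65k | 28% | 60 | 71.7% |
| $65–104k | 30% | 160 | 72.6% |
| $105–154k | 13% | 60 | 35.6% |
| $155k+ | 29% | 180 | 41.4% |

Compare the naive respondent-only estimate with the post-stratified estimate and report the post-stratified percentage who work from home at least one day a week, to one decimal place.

Unadjusted (pooled respondent) estimate weights by respondent counts:
  (60/460)×71.7 + (160/460)×72.6 + (60/460)×35.6 + (180/460)×41.4 = 55.4478%
Reweighting by population income bracket shares:
  0.28×71.7 + 0.3×72.6 + 0.13×35.6 + 0.29×41.4 = 58.49%

58.5%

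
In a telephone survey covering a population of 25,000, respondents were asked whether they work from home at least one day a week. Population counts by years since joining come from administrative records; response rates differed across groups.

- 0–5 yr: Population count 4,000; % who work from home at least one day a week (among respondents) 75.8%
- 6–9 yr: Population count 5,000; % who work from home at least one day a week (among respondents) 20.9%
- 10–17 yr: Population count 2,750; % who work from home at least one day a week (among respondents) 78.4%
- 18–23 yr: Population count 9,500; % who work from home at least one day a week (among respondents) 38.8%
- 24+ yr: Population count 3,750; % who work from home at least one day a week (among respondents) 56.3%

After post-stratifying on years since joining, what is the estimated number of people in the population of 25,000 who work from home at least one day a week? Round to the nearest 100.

12,000

Each cell contributes its population count × the respondent rate:
  0–5 yr: 4,000 × 75.8% = 3032
  6–9 yr: 5,000 × 20.9% = 1045
  10–17 yr: 2,750 × 78.4% = 2156
  18–23 yr: 9,500 × 38.8% = 3686
  24+ yr: 3,750 × 56.3% = 2111.25
Estimated total = 12030.2 → 12,000.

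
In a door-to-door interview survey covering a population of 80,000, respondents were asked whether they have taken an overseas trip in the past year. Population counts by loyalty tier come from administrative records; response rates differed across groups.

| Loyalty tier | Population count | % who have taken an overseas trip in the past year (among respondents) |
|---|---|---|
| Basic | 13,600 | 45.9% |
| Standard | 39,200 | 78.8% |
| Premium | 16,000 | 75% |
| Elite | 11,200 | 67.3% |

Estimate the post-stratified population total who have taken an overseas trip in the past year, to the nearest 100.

Each cell contributes its population count × the respondent rate:
  Basic: 13,600 × 45.9% = 6242.4
  Standard: 39,200 × 78.8% = 30889.6
  Premium: 16,000 × 75% = 12,000
  Elite: 11,200 × 67.3% = 7537.6
Estimated total = 56669.6 → 56,700.

56,700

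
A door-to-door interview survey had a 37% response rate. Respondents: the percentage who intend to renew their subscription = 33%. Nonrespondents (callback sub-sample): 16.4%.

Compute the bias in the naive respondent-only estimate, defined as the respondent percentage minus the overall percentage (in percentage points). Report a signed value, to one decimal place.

+10.5 percentage points

Nonresponse fraction = 1 − 0.37 = 0.63.
Bias = (nonresponse fraction) × (respondent percentage − nonrespondent percentage)
     = 0.63 × (33 − 16.4) = 0.63 × 16.6 = 10.458.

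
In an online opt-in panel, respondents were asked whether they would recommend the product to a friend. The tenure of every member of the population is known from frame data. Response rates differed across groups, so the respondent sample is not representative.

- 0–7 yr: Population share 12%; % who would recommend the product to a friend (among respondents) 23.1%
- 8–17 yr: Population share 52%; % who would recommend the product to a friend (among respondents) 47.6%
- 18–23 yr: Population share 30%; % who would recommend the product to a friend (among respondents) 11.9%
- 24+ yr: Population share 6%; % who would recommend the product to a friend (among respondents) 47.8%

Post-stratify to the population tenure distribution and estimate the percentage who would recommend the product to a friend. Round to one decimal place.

34.0%

Each cell contributes population-share × respondent value:
  0–7 yr: 0.12 × 23.1 = 2.772
  8–17 yr: 0.52 × 47.6 = 24.752
  18–23 yr: 0.3 × 11.9 = 3.57
  24+ yr: 0.06 × 47.8 = 2.868
Post-stratified estimate = 33.962 → 34.0%.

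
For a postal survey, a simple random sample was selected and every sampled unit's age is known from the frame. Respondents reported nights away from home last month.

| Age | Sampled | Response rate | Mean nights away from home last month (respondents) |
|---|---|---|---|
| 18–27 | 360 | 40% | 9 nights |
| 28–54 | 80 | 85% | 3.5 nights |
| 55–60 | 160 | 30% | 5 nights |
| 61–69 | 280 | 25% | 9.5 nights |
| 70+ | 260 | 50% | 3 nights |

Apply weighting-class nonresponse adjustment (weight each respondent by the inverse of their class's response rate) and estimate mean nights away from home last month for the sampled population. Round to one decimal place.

6.8

Weighting each respondent by the inverse class response rate inflates each class back to its sampled size, so the class weight is n_sampled:
  18–27: 360 × 9 = 3240
  28–54: 80 × 3.5 = 280
  55–60: 160 × 5 = 800
  61–69: 280 × 9.5 = 2660
  70+: 260 × 3 = 780
Adjusted estimate = 7760 / 1,140 = 6.80702 → 6.8.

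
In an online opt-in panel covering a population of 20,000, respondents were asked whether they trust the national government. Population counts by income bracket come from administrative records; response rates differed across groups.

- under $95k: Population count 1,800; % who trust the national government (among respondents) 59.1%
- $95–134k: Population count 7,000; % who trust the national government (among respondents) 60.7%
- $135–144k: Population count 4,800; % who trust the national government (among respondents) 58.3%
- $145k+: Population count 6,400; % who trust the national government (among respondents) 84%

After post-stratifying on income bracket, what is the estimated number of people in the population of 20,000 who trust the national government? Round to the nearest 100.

Apply each group's respondent rate to its population count:
  under $95k: 1,800 × 59.1% = 1063.8
  $95–134k: 7,000 × 60.7% = 4249
  $135–144k: 4,800 × 58.3% = 2798.4
  $145k+: 6,400 × 84% = 5376
Estimated total = 13487.2 → 13,500.

13,500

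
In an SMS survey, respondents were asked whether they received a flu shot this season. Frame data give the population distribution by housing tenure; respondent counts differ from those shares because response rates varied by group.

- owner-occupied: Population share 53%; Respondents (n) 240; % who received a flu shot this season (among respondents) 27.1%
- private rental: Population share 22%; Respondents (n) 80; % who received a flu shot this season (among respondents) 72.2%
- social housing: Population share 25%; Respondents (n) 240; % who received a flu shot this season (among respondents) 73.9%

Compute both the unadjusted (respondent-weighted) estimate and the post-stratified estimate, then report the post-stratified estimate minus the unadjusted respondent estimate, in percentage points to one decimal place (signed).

-4.9 percentage points

Unadjusted (pooled respondent) estimate weights by respondent counts:
  (240/560)×27.1 + (80/560)×72.2 + (240/560)×73.9 = 53.6%
Post-stratifying to population shares instead:
  0.53×27.1 + 0.22×72.2 + 0.25×73.9 = 48.722%
Difference = 48.722 − 53.6 = -4.878 pp.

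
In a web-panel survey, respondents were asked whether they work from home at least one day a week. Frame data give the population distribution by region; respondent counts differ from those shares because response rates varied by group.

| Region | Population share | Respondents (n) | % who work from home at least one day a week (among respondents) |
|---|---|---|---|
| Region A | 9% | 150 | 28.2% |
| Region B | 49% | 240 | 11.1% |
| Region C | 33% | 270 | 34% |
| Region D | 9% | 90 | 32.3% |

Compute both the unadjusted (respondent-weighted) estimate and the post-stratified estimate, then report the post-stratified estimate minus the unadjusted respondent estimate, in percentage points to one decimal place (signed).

-3.2 percentage points

Naive respondent-only estimate (weights = respondent counts):
  (150/750)×28.2 + (240/750)×11.1 + (270/750)×34 + (90/750)×32.3 = 25.308%
Post-stratifying to population shares instead:
  0.09×28.2 + 0.49×11.1 + 0.33×34 + 0.09×32.3 = 22.104%
Difference = 22.104 − 25.308 = -3.204 pp.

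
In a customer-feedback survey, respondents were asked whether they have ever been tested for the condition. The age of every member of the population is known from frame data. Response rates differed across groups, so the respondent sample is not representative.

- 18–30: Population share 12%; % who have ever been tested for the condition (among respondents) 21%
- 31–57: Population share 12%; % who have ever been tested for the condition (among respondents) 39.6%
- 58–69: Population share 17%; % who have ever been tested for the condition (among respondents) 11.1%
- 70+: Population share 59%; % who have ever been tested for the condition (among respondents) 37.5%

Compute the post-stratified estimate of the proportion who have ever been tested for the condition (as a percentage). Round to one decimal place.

31.3%

Weight each group's respondent value by its population share:
  18–30: 0.12 × 21 = 2.52
  31–57: 0.12 × 39.6 = 4.752
  58–69: 0.17 × 11.1 = 1.887
  70+: 0.59 × 37.5 = 22.125
Post-stratified estimate = 31.284 → 31.3%.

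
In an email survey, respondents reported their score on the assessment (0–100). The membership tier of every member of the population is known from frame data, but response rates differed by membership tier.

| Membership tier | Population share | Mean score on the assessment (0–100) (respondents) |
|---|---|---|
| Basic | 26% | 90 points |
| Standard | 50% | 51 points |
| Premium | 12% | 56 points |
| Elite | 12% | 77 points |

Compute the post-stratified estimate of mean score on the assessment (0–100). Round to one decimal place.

64.9

Reweight to the known membership tier distribution:
  Basic: 0.26 × 90 = 23.4
  Standard: 0.5 × 51 = 25.5
  Premium: 0.12 × 56 = 6.72
  Elite: 0.12 × 77 = 9.24
Post-stratified estimate = 64.86 → 64.9.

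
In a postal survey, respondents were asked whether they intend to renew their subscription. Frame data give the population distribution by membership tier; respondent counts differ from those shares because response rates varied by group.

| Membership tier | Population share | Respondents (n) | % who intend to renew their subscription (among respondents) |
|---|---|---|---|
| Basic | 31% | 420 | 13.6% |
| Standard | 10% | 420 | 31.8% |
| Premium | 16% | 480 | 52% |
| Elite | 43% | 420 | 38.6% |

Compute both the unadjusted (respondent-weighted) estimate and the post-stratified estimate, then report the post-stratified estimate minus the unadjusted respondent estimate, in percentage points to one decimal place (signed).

Without adjustment, the pooled respondent share is:
  (420/1740)×13.6 + (420/1740)×31.8 + (480/1740)×52 + (420/1740)×38.6 = 34.6207%
Reweighting by population membership tier shares:
  0.31×13.6 + 0.1×31.8 + 0.16×52 + 0.43×38.6 = 32.314%
Difference = 32.314 − 34.6207 = -2.3067 pp.

-2.3 percentage points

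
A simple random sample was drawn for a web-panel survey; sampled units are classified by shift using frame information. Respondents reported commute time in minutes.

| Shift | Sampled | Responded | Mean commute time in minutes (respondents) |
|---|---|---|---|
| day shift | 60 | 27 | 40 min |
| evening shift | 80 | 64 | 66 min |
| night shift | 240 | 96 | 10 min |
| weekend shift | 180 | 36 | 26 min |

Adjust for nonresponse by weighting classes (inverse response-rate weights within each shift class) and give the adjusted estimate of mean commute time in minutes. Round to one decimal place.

26.4

Response rates by class: day shift 27/60 = 45%, evening shift 64/80 = 80%, night shift 96/240 = 40%, weekend shift 36/180 = 20%.
With weight = n_sampled/n_responded per class, the weighted class total is n_sampled:
  day shift: 60 × 40 = 2400
  evening shift: 80 × 66 = 5280
  night shift: 240 × 10 = 2400
  weekend shift: 180 × 26 = 4680
Adjusted estimate = 14,760 / 560 = 26.3571 → 26.4.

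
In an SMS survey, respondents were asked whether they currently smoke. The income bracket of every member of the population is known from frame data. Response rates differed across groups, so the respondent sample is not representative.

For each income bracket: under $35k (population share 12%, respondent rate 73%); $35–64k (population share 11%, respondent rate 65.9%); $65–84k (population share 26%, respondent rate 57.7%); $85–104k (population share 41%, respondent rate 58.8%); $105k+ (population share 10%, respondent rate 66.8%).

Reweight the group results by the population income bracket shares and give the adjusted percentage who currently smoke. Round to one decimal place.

61.8%

Reweight to the known income bracket distribution:
  under $35k: 0.12 × 73 = 8.76
  $35–64k: 0.11 × 65.9 = 7.249
  $65–84k: 0.26 × 57.7 = 15.002
  $85–104k: 0.41 × 58.8 = 24.108
  $105k+: 0.1 × 66.8 = 6.68
Post-stratified estimate = 61.799 → 61.8%.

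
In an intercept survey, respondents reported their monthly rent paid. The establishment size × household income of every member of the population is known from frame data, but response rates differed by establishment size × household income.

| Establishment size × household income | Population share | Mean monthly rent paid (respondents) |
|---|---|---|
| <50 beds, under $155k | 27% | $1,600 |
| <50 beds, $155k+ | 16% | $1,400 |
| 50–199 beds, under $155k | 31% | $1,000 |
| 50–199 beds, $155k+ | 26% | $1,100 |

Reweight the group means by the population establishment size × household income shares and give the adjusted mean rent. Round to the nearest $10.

Weight each group's respondent value by its population share:
  <50 beds, under $155k: 0.27 × 1600 = 432
  <50 beds, $155k+: 0.16 × 1400 = 224
  50–199 beds, under $155k: 0.31 × 1000 = 310
  50–199 beds, $155k+: 0.26 × 1100 = 286
Post-stratified estimate = 1252 → $1,250.

$1,250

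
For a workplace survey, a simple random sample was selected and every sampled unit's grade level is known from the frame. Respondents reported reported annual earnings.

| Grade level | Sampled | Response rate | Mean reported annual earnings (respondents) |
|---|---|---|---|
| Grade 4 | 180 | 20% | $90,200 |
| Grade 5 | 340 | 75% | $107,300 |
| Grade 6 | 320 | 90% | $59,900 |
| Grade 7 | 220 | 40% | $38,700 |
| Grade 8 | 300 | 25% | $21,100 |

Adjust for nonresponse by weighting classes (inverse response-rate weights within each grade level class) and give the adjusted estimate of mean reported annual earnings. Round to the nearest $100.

Inverse-response-rate weighting restores each class to its sampled count, so class totals weight by n_sampled:
  Grade 4: 180 × 90,200 = 16,236,000
  Grade 5: 340 × 107,300 = 36,482,000
  Grade 6: 320 × 59,900 = 19,168,000
  Grade 7: 220 × 38,700 = 8,514,000
  Grade 8: 300 × 21,100 = 6,330,000
Adjusted estimate = 86,730,000 / 1,360 = 63772.1 → $63,800.

$63,800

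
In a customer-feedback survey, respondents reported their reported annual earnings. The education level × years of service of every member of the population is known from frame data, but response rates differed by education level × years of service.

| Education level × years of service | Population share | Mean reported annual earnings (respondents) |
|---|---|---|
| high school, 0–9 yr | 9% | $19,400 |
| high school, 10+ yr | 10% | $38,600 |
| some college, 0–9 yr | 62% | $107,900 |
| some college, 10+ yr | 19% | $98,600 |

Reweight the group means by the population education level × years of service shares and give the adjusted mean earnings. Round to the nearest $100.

$91,200

Weight each group's respondent value by its population share:
  high school, 0–9 yr: 0.09 × 19,400 = 1746
  high school, 10+ yr: 0.1 × 38,600 = 3860
  some college, 0–9 yr: 0.62 × 107,900 = 66,898
  some college, 10+ yr: 0.19 × 98,600 = 18,734
Post-stratified estimate = 91,238 → $91,200.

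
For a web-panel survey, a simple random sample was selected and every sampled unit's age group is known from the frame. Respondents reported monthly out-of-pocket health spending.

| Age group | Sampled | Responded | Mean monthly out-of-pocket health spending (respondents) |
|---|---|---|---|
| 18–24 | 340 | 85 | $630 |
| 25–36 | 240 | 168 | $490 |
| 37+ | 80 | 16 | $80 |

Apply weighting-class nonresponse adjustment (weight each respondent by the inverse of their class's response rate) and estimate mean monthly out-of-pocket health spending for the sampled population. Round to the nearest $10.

$510

Response rates by class: 18–24 85/340 = 25%, 25–36 168/240 = 70%, 37+ 16/80 = 20%.
With weight = n_sampled/n_responded per class, the weighted class total is n_sampled:
  18–24: 340 × 630 = 214,200
  25–36: 240 × 490 = 117,600
  37+: 80 × 80 = 6400
Adjusted estimate = 338,200 / 660 = 512.424 → $510.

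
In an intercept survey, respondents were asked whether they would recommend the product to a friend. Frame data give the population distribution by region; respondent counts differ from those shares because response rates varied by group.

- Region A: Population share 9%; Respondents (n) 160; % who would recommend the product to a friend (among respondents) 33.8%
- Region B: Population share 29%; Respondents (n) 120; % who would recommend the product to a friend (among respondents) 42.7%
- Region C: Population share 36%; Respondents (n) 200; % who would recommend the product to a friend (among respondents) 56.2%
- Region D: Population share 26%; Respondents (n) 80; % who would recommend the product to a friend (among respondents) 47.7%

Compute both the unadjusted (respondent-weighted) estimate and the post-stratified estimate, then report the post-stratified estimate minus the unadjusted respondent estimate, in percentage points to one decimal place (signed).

Unadjusted (pooled respondent) estimate weights by respondent counts:
  (160/560)×33.8 + (120/560)×42.7 + (200/560)×56.2 + (80/560)×47.7 = 45.6929%
Post-stratifying to population shares instead:
  0.09×33.8 + 0.29×42.7 + 0.36×56.2 + 0.26×47.7 = 48.059%
Difference = 48.059 − 45.6929 = 2.3661 pp.

+2.4 percentage points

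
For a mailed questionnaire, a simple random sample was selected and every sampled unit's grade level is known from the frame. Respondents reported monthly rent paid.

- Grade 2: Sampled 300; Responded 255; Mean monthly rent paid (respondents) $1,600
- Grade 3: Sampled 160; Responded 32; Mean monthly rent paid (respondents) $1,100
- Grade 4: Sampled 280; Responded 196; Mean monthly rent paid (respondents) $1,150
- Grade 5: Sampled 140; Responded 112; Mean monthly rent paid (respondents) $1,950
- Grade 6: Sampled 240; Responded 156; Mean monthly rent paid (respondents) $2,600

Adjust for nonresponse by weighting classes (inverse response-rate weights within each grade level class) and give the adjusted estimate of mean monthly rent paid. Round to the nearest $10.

Class response rates: Grade 2 255/300 = 85%, Grade 3 32/160 = 20%, Grade 4 196/280 = 70%, Grade 5 112/140 = 80%, Grade 6 156/240 = 65%.
With weight = n_sampled/n_responded per class, the weighted class total is n_sampled:
  Grade 2: 300 × 1600 = 480,000
  Grade 3: 160 × 1100 = 176,000
  Grade 4: 280 × 1150 = 322,000
  Grade 5: 140 × 1950 = 273,000
  Grade 6: 240 × 2600 = 624,000
Adjusted estimate = 1,875,000 / 1,120 = 1674.11 → $1,670.

$1,670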